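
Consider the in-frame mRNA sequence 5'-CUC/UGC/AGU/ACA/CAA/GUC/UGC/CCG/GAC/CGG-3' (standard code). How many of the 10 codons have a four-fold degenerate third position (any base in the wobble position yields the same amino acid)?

5

Codon 1 CUC (Leu): third position 4-fold.
Codon 2 UGC (Cys): third position 2-fold.
Codon 3 AGU (Ser): third position 2-fold.
Codon 4 ACA (Thr): third position 4-fold.
Codon 5 CAA (Gln): third position 2-fold.
Codon 6 GUC (Val): third position 4-fold.
Codon 7 UGC (Cys): third position 2-fold.
Codon 8 CCG (Pro): third position 4-fold.
Codon 9 GAC (Asp): third position 2-fold.
Codon 10 CGG (Arg): third position 4-fold.
Four-fold degenerate third positions: 5.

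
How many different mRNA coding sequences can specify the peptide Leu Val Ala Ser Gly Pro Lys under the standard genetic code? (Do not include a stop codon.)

18432

Leu: 6 codons.
Val: 4 codons.
Ala: 4 codons.
Ser: 6 codons.
Gly: 4 codons.
Pro: 4 codons.
Lys: 2 codons.
6 × 4 × 4 × 6 × 4 × 4 × 2 = 18432.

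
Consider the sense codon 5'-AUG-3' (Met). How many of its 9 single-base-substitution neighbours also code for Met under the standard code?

0

Position 1: none → 0 synonymous.
Position 2: none → 0 synonymous.
Position 3: none → 0 synonymous.
Total: 0 + 0 + 0 = 0.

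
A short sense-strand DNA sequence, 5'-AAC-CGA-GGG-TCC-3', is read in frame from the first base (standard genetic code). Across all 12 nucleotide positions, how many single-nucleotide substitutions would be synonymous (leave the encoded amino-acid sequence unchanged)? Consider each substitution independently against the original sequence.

11

Codon 1 (AAC, Asn): 1 synonymous substitution.
Codon 2 (CGA, Arg): 4 synonymous substitutions.
Codon 3 (GGG, Gly): 3 synonymous substitutions.
Codon 4 (TCC, Ser): 3 synonymous substitutions.
Total: 1 + 4 + 3 + 3 = 11.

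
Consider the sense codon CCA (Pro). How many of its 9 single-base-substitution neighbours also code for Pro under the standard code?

Position 1: none → 0 synonymous.
Position 2: none → 0 synonymous.
Position 3: CCT, CCC, CCG → 3 synonymous.
Total: 0 + 0 + 3 = 3.

3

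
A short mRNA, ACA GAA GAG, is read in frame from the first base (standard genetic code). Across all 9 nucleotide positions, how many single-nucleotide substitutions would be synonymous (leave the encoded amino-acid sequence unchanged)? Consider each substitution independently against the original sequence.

5

Codon 1 (ACA, Thr): 3 synonymous substitutions.
Codon 2 (GAA, Glu): 1 synonymous substitution.
Codon 3 (GAG, Glu): 1 synonymous substitution.
Total: 3 + 1 + 1 = 5.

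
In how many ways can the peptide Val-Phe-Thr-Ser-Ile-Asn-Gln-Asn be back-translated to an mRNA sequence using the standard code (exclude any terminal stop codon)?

Val: 4 codons.
Phe: 2 codons.
Thr: 4 codons.
Ser: 6 codons.
Ile: 3 codons.
Asn: 2 codons.
Gln: 2 codons.
Asn: 2 codons.
4 × 2 × 4 × 6 × 3 × 2 × 2 × 2 = 4608.

4608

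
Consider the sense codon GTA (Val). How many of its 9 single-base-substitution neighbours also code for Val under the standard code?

3

Position 1: none → 0 synonymous.
Position 2: none → 0 synonymous.
Position 3: GTT, GTC, GTG → 3 synonymous.
Total: 0 + 0 + 3 = 3.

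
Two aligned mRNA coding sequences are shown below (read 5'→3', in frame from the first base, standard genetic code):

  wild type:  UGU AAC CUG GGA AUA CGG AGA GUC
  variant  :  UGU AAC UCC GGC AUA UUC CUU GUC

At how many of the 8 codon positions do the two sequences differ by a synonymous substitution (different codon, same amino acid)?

1

Codon 1: UGU Cys / UGU Cys — identical.
Codon 2: AAC Asn / AAC Asn — identical.
Codon 3: CUG Leu / UCC Ser — nonsynonymous.
Codon 4: GGA Gly / GGC Gly — synonymous.
Codon 5: AUA Ile / AUA Ile — identical.
Codon 6: CGG Arg / UUC Phe — nonsynonymous.
Codon 7: AGA Arg / CUU Leu — nonsynonymous.
Codon 8: GUC Val / GUC Val — identical.
Synonymous differences: 1.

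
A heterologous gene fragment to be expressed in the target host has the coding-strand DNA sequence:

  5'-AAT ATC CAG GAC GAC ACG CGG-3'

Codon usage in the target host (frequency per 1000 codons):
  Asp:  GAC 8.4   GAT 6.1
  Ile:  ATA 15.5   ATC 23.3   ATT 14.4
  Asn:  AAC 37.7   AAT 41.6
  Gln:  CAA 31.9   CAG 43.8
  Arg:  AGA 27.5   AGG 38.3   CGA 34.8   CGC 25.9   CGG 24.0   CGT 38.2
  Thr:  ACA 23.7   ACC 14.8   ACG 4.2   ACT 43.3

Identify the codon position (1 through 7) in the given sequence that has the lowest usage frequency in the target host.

6

Codon 1 AAT (Asn): 41.6 per 1000.
Codon 2 ATC (Ile): 23.3 per 1000.
Codon 3 CAG (Gln): 43.8 per 1000.
Codon 4 GAC (Asp): 8.4 per 1000.
Codon 5 GAC (Asp): 8.4 per 1000.
Codon 6 ACG (Thr): 4.2 per 1000.
Codon 7 CGG (Arg): 24.0 per 1000.
Lowest frequency is 4.2 at codon 6.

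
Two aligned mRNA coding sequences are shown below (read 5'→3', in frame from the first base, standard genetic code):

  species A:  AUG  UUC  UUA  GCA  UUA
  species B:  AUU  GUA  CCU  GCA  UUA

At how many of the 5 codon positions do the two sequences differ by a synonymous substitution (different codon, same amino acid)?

0

Codon 1: AUG Met / AUU Ile — nonsynonymous.
Codon 2: UUC Phe / GUA Val — nonsynonymous.
Codon 3: UUA Leu / CCU Pro — nonsynonymous.
Codon 4: GCA Ala / GCA Ala — identical.
Codon 5: UUA Leu / UUA Leu — identical.
Synonymous differences: 0.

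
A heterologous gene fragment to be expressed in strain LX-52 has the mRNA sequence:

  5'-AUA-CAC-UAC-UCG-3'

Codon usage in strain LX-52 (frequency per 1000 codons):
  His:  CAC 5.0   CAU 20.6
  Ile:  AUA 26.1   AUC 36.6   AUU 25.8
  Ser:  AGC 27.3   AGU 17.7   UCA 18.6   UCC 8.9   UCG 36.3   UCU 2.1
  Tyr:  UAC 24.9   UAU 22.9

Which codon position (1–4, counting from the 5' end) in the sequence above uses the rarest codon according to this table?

Codon 1 AUA (Ile): 26.1 per 1000.
Codon 2 CAC (His): 5.0 per 1000.
Codon 3 UAC (Tyr): 24.9 per 1000.
Codon 4 UCG (Ser): 36.3 per 1000.
Lowest frequency is 5.0 at codon 2.

2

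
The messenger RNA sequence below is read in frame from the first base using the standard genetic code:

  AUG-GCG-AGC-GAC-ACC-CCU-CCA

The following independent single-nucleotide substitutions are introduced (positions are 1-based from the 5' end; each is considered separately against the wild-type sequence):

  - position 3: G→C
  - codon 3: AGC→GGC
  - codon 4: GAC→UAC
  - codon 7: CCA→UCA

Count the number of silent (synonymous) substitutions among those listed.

0

Codon 1: AUG (Met) → AUC (Ile) — missense.
Codon 3: AGC (Ser) → GGC (Gly) — missense.
Codon 4: GAC (Asp) → UAC (Tyr) — missense.
Codon 7: CCA (Pro) → UCA (Ser) — missense.
Synonymous: 0 of 4.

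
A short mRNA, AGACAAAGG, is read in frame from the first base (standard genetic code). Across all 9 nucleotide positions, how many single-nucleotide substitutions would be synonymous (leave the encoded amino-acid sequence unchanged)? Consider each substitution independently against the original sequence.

Codon 1 (AGA, Arg): 2 synonymous substitutions.
Codon 2 (CAA, Gln): 1 synonymous substitution.
Codon 3 (AGG, Arg): 2 synonymous substitutions.
Total: 2 + 1 + 2 = 5.

5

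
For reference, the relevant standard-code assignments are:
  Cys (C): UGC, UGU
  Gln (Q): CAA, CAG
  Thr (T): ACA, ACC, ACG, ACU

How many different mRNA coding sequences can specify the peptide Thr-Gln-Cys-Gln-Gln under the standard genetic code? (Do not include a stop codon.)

64

Thr: 4 codons.
Gln: 2 codons.
Cys: 2 codons.
Gln: 2 codons.
Gln: 2 codons.
4 × 2 × 2 × 2 × 2 = 64.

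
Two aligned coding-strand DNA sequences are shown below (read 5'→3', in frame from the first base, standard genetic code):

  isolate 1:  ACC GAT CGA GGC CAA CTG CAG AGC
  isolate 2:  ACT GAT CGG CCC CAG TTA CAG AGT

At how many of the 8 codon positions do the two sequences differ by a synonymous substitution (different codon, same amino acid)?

Codon 1: ACC Thr / ACT Thr — synonymous.
Codon 2: GAT Asp / GAT Asp — identical.
Codon 3: CGA Arg / CGG Arg — synonymous.
Codon 4: GGC Gly / CCC Pro — nonsynonymous.
Codon 5: CAA Gln / CAG Gln — synonymous.
Codon 6: CTG Leu / TTA Leu — synonymous.
Codon 7: CAG Gln / CAG Gln — identical.
Codon 8: AGC Ser / AGT Ser — synonymous.
Synonymous differences: 5.

5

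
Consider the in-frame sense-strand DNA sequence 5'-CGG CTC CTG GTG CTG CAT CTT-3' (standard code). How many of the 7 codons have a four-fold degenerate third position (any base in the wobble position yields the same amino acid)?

Codon 1 CGG (Arg): third position 4-fold.
Codon 2 CTC (Leu): third position 4-fold.
Codon 3 CTG (Leu): third position 4-fold.
Codon 4 GTG (Val): third position 4-fold.
Codon 5 CTG (Leu): third position 4-fold.
Codon 6 CAT (His): third position 2-fold.
Codon 7 CTT (Leu): third position 4-fold.
Four-fold degenerate third positions: 6.

6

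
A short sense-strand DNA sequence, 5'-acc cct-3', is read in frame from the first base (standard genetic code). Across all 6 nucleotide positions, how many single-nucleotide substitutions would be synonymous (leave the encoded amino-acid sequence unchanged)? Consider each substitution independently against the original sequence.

6

Codon 1 (ACC, Thr): 3 synonymous substitutions.
Codon 2 (CCT, Pro): 3 synonymous substitutions.
Total: 3 + 3 = 6.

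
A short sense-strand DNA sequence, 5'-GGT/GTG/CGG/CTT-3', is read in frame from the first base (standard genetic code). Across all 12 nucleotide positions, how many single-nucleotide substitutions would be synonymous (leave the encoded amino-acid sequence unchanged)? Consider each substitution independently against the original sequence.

13

Codon 1 (GGT, Gly): 3 synonymous substitutions.
Codon 2 (GTG, Val): 3 synonymous substitutions.
Codon 3 (CGG, Arg): 4 synonymous substitutions.
Codon 4 (CTT, Leu): 3 synonymous substitutions.
Total: 3 + 3 + 4 + 3 = 13.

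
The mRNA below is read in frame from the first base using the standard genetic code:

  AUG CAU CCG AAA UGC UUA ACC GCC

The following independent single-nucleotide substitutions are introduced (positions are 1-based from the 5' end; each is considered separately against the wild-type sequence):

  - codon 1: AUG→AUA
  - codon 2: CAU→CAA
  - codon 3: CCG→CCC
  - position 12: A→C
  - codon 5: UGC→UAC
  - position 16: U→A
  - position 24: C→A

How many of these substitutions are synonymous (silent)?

Codon 1: AUG (Met) → AUA (Ile) — missense.
Codon 2: CAU (His) → CAA (Gln) — missense.
Codon 3: CCG (Pro) → CCC (Pro) — synonymous.
Codon 4: AAA (Lys) → AAC (Asn) — missense.
Codon 5: UGC (Cys) → UAC (Tyr) — missense.
Codon 6: UUA (Leu) → AUA (Ile) — missense.
Codon 8: GCC (Ala) → GCA (Ala) — synonymous.
Synonymous: 2 of 7.

2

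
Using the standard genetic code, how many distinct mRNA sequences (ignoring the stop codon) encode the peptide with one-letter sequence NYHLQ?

Asn: 2 codons.
Tyr: 2 codons.
His: 2 codons.
Leu: 6 codons.
Gln: 2 codons.
2 × 2 × 2 × 6 × 2 = 96.

96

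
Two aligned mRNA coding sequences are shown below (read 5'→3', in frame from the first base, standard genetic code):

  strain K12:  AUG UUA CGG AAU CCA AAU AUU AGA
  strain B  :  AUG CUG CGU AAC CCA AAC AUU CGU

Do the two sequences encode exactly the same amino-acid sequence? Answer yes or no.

Codon 1: AUG Met / AUG Met — identical.
Codon 2: UUA Leu / CUG Leu — synonymous.
Codon 3: CGG Arg / CGU Arg — synonymous.
Codon 4: AAU Asn / AAC Asn — synonymous.
Codon 5: CCA Pro / CCA Pro — identical.
Codon 6: AAU Asn / AAC Asn — synonymous.
Codon 7: AUU Ile / AUU Ile — identical.
Codon 8: AGA Arg / CGU Arg — synonymous.
Nonsynonymous differences: 0 → same protein.

yes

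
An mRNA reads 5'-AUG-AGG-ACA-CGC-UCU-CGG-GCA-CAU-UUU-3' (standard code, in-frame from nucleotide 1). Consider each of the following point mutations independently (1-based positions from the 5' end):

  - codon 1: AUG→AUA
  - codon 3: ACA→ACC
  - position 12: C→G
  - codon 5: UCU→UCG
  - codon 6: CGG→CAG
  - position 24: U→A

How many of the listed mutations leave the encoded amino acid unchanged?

3

Codon 1: AUG (Met) → AUA (Ile) — missense.
Codon 3: ACA (Thr) → ACC (Thr) — synonymous.
Codon 4: CGC (Arg) → CGG (Arg) — synonymous.
Codon 5: UCU (Ser) → UCG (Ser) — synonymous.
Codon 6: CGG (Arg) → CAG (Gln) — missense.
Codon 8: CAU (His) → CAA (Gln) — missense.
Synonymous: 3 of 6.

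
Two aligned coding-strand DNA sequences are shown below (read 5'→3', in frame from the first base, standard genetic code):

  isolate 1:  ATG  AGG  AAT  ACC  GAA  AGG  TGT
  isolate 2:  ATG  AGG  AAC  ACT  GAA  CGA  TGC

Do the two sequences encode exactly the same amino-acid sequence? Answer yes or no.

Codon 1: ATG Met / ATG Met — identical.
Codon 2: AGG Arg / AGG Arg — identical.
Codon 3: AAT Asn / AAC Asn — synonymous.
Codon 4: ACC Thr / ACT Thr — synonymous.
Codon 5: GAA Glu / GAA Glu — identical.
Codon 6: AGG Arg / CGA Arg — synonymous.
Codon 7: TGT Cys / TGC Cys — synonymous.
Nonsynonymous differences: 0 → same protein.

yes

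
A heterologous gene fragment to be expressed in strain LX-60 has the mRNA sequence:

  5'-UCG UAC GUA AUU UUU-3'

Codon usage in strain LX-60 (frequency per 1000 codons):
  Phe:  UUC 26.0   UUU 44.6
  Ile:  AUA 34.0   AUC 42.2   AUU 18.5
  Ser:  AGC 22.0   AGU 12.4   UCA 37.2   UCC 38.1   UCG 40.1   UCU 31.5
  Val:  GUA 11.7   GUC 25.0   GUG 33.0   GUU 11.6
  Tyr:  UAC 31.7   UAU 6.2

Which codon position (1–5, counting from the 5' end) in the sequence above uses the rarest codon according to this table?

Codon 1 UCG (Ser): 40.1 per 1000.
Codon 2 UAC (Tyr): 31.7 per 1000.
Codon 3 GUA (Val): 11.7 per 1000.
Codon 4 AUU (Ile): 18.5 per 1000.
Codon 5 UUU (Phe): 44.6 per 1000.
Lowest frequency is 11.7 at codon 3.

3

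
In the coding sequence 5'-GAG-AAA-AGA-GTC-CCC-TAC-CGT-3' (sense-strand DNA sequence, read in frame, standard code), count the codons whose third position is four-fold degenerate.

3

Codon 1 GAG (Glu): third position 2-fold.
Codon 2 AAA (Lys): third position 2-fold.
Codon 3 AGA (Arg): third position 2-fold.
Codon 4 GTC (Val): third position 4-fold.
Codon 5 CCC (Pro): third position 4-fold.
Codon 6 TAC (Tyr): third position 2-fold.
Codon 7 CGT (Arg): third position 4-fold.
Four-fold degenerate third positions: 3.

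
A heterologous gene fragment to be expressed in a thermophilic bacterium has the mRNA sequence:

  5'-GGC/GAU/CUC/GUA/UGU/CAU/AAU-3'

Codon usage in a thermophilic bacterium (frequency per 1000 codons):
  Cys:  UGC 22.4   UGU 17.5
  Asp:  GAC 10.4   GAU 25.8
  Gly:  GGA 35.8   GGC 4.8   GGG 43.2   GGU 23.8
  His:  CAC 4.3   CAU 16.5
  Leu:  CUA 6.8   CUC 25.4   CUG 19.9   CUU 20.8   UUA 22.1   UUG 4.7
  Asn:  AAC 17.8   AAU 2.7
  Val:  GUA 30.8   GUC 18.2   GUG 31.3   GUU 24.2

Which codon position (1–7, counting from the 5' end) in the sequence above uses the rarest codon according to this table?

7

Codon 1 GGC (Gly): 4.8 per 1000.
Codon 2 GAU (Asp): 25.8 per 1000.
Codon 3 CUC (Leu): 25.4 per 1000.
Codon 4 GUA (Val): 30.8 per 1000.
Codon 5 UGU (Cys): 17.5 per 1000.
Codon 6 CAU (His): 16.5 per 1000.
Codon 7 AAU (Asn): 2.7 per 1000.
Lowest frequency is 2.7 at codon 7.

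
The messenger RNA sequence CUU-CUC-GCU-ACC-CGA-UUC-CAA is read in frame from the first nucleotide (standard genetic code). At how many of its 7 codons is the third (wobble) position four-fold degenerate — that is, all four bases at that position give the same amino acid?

5

Codon 1 CUU (Leu): third position 4-fold.
Codon 2 CUC (Leu): third position 4-fold.
Codon 3 GCU (Ala): third position 4-fold.
Codon 4 ACC (Thr): third position 4-fold.
Codon 5 CGA (Arg): third position 4-fold.
Codon 6 UUC (Phe): third position 2-fold.
Codon 7 CAA (Gln): third position 2-fold.
Four-fold degenerate third positions: 5.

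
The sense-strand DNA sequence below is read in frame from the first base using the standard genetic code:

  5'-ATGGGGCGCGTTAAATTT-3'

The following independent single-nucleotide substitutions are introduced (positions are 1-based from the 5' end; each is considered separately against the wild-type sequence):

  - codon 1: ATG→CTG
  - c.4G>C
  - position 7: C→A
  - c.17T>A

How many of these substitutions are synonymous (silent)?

Codon 1: ATG (Met) → CTG (Leu) — missense.
Codon 2: GGG (Gly) → CGG (Arg) — missense.
Codon 3: CGC (Arg) → AGC (Ser) — missense.
Codon 6: TTT (Phe) → TAT (Tyr) — missense.
Synonymous: 0 of 4.

0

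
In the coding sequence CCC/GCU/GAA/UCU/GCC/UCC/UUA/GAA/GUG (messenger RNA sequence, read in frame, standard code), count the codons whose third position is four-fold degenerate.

Codon 1 CCC (Pro): third position 4-fold.
Codon 2 GCU (Ala): third position 4-fold.
Codon 3 GAA (Glu): third position 2-fold.
Codon 4 UCU (Ser): third position 4-fold.
Codon 5 GCC (Ala): third position 4-fold.
Codon 6 UCC (Ser): third position 4-fold.
Codon 7 UUA (Leu): third position 2-fold.
Codon 8 GAA (Glu): third position 2-fold.
Codon 9 GUG (Val): third position 4-fold.
Four-fold degenerate third positions: 6.

6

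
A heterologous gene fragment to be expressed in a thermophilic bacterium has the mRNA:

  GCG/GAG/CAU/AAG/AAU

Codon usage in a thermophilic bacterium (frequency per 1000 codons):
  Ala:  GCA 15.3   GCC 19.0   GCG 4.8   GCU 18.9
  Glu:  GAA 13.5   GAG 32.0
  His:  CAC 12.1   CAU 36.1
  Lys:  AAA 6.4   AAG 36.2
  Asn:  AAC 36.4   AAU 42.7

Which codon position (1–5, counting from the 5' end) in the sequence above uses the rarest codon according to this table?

1

Codon 1 GCG (Ala): 4.8 per 1000.
Codon 2 GAG (Glu): 32.0 per 1000.
Codon 3 CAU (His): 36.1 per 1000.
Codon 4 AAG (Lys): 36.2 per 1000.
Codon 5 AAU (Asn): 42.7 per 1000.
Lowest frequency is 4.8 at codon 1.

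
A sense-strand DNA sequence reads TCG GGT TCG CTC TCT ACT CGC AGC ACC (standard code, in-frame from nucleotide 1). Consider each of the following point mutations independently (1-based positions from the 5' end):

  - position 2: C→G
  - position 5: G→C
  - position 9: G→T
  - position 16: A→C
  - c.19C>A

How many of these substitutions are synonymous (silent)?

Codon 1: TCG (Ser) → TGG (Trp) — missense.
Codon 2: GGT (Gly) → GCT (Ala) — missense.
Codon 3: TCG (Ser) → TCT (Ser) — synonymous.
Codon 6: ACT (Thr) → CCT (Pro) — missense.
Codon 7: CGC (Arg) → AGC (Ser) — missense.
Synonymous: 1 of 5.

1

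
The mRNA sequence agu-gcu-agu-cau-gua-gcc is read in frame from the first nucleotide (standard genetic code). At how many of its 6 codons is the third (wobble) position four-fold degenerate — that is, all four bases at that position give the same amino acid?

Codon 1 AGU (Ser): third position 2-fold.
Codon 2 GCU (Ala): third position 4-fold.
Codon 3 AGU (Ser): third position 2-fold.
Codon 4 CAU (His): third position 2-fold.
Codon 5 GUA (Val): third position 4-fold.
Codon 6 GCC (Ala): third position 4-fold.
Four-fold degenerate third positions: 3.

3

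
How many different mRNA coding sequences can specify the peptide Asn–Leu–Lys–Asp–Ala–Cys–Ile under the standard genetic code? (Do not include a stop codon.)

Asn: 2 codons.
Leu: 6 codons.
Lys: 2 codons.
Asp: 2 codons.
Ala: 4 codons.
Cys: 2 codons.
Ile: 3 codons.
2 × 6 × 2 × 2 × 4 × 2 × 3 = 1152.

1152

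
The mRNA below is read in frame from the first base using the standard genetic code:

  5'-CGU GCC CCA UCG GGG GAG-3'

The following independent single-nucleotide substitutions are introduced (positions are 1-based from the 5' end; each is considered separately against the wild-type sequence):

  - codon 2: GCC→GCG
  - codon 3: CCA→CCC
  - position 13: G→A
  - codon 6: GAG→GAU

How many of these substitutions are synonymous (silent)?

Codon 2: GCC (Ala) → GCG (Ala) — synonymous.
Codon 3: CCA (Pro) → CCC (Pro) — synonymous.
Codon 5: GGG (Gly) → AGG (Arg) — missense.
Codon 6: GAG (Glu) → GAU (Asp) — missense.
Synonymous: 2 of 4.

2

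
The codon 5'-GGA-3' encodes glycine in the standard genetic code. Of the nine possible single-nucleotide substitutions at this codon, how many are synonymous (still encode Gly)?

3

Position 1: none → 0 synonymous.
Position 2: none → 0 synonymous.
Position 3: GGT, GGC, GGG → 3 synonymous.
Total: 0 + 0 + 3 = 3.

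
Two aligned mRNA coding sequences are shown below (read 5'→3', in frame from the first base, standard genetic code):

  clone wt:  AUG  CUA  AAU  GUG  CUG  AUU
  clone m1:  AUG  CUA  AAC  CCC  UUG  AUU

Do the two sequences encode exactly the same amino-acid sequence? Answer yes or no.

Codon 1: AUG Met / AUG Met — identical.
Codon 2: CUA Leu / CUA Leu — identical.
Codon 3: AAU Asn / AAC Asn — synonymous.
Codon 4: GUG Val / CCC Pro — nonsynonymous.
Codon 5: CUG Leu / UUG Leu — synonymous.
Codon 6: AUU Ile / AUU Ile — identical.
Nonsynonymous differences: 1 → different protein.

no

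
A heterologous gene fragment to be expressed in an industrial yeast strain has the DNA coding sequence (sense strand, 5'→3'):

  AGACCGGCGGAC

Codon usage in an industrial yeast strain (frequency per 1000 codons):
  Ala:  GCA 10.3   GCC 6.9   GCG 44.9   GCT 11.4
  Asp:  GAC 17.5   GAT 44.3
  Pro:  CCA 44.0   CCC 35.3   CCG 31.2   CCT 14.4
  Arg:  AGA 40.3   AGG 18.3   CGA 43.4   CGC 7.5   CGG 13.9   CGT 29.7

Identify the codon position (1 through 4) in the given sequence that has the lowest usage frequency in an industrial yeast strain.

Codon 1 AGA (Arg): 40.3 per 1000.
Codon 2 CCG (Pro): 31.2 per 1000.
Codon 3 GCG (Ala): 44.9 per 1000.
Codon 4 GAC (Asp): 17.5 per 1000.
Lowest frequency is 17.5 at codon 4.

4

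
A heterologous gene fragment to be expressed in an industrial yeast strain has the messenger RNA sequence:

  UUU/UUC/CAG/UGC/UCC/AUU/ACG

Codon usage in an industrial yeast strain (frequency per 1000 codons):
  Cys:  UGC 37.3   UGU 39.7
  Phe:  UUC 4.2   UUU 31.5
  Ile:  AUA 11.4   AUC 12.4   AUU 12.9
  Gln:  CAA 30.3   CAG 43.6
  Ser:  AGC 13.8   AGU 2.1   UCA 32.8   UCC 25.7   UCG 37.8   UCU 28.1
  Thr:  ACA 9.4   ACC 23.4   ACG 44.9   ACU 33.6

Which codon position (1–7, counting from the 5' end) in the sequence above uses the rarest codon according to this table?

2

Codon 1 UUU (Phe): 31.5 per 1000.
Codon 2 UUC (Phe): 4.2 per 1000.
Codon 3 CAG (Gln): 43.6 per 1000.
Codon 4 UGC (Cys): 37.3 per 1000.
Codon 5 UCC (Ser): 25.7 per 1000.
Codon 6 AUU (Ile): 12.9 per 1000.
Codon 7 ACG (Thr): 44.9 per 1000.
Lowest frequency is 4.2 at codon 2.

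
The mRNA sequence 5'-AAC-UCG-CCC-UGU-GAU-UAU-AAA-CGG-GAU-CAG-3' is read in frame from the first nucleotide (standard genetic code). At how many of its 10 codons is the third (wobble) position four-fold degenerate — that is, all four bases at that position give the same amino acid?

3

Codon 1 AAC (Asn): third position 2-fold.
Codon 2 UCG (Ser): third position 4-fold.
Codon 3 CCC (Pro): third position 4-fold.
Codon 4 UGU (Cys): third position 2-fold.
Codon 5 GAU (Asp): third position 2-fold.
Codon 6 UAU (Tyr): third position 2-fold.
Codon 7 AAA (Lys): third position 2-fold.
Codon 8 CGG (Arg): third position 4-fold.
Codon 9 GAU (Asp): third position 2-fold.
Codon 10 CAG (Gln): third position 2-fold.
Four-fold degenerate third positions: 3.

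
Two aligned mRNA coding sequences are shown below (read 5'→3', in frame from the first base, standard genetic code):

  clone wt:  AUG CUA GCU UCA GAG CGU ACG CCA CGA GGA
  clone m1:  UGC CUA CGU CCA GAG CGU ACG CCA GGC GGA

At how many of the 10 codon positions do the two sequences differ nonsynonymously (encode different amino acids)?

4

Codon 1: AUG Met / UGC Cys — nonsynonymous.
Codon 2: CUA Leu / CUA Leu — identical.
Codon 3: GCU Ala / CGU Arg — nonsynonymous.
Codon 4: UCA Ser / CCA Pro — nonsynonymous.
Codon 5: GAG Glu / GAG Glu — identical.
Codon 6: CGU Arg / CGU Arg — identical.
Codon 7: ACG Thr / ACG Thr — identical.
Codon 8: CCA Pro / CCA Pro — identical.
Codon 9: CGA Arg / GGC Gly — nonsynonymous.
Codon 10: GGA Gly / GGA Gly — identical.
Nonsynonymous differences: 4.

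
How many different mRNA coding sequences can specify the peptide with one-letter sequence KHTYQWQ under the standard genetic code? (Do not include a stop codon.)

128

Lys: 2 codons.
His: 2 codons.
Thr: 4 codons.
Tyr: 2 codons.
Gln: 2 codons.
Trp: 1 codon.
Gln: 2 codons.
2 × 2 × 4 × 2 × 2 × 1 × 2 = 128.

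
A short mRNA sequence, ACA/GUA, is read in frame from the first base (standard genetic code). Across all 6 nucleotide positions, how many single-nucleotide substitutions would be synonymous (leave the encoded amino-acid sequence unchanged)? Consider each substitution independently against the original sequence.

6

Codon 1 (ACA, Thr): 3 synonymous substitutions.
Codon 2 (GUA, Val): 3 synonymous substitutions.
Total: 3 + 3 = 6.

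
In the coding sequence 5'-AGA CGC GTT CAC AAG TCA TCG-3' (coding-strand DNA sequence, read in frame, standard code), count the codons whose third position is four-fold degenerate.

Codon 1 AGA (Arg): third position 2-fold.
Codon 2 CGC (Arg): third position 4-fold.
Codon 3 GTT (Val): third position 4-fold.
Codon 4 CAC (His): third position 2-fold.
Codon 5 AAG (Lys): third position 2-fold.
Codon 6 TCA (Ser): third position 4-fold.
Codon 7 TCG (Ser): third position 4-fold.
Four-fold degenerate third positions: 4.

4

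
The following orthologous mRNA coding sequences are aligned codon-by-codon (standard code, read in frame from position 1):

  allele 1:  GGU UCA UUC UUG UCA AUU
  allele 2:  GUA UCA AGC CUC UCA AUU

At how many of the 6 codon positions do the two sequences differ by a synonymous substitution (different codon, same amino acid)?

1

Codon 1: GGU Gly / GUA Val — nonsynonymous.
Codon 2: UCA Ser / UCA Ser — identical.
Codon 3: UUC Phe / AGC Ser — nonsynonymous.
Codon 4: UUG Leu / CUC Leu — synonymous.
Codon 5: UCA Ser / UCA Ser — identical.
Codon 6: AUU Ile / AUU Ile — identical.
Synonymous differences: 1.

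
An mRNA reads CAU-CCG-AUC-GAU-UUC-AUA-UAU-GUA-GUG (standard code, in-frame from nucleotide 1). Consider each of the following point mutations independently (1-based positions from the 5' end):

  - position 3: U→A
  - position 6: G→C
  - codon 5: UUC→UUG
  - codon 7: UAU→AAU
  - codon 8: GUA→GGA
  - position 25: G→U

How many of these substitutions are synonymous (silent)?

1

Codon 1: CAU (His) → CAA (Gln) — missense.
Codon 2: CCG (Pro) → CCC (Pro) — synonymous.
Codon 5: UUC (Phe) → UUG (Leu) — missense.
Codon 7: UAU (Tyr) → AAU (Asn) — missense.
Codon 8: GUA (Val) → GGA (Gly) — missense.
Codon 9: GUG (Val) → UUG (Leu) — missense.
Synonymous: 1 of 6.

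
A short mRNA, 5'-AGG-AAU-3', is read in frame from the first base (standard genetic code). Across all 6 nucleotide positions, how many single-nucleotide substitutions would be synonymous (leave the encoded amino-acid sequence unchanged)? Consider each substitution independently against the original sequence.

Codon 1 (AGG, Arg): 2 synonymous substitutions.
Codon 2 (AAU, Asn): 1 synonymous substitution.
Total: 2 + 1 = 3.

3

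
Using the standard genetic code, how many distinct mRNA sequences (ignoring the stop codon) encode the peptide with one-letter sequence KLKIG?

Lys: 2 codons.
Leu: 6 codons.
Lys: 2 codons.
Ile: 3 codons.
Gly: 4 codons.
2 × 6 × 2 × 3 × 4 = 288.

288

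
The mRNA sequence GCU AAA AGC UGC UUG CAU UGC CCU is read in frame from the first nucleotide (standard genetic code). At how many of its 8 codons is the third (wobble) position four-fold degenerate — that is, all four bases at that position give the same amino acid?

Codon 1 GCU (Ala): third position 4-fold.
Codon 2 AAA (Lys): third position 2-fold.
Codon 3 AGC (Ser): third position 2-fold.
Codon 4 UGC (Cys): third position 2-fold.
Codon 5 UUG (Leu): third position 2-fold.
Codon 6 CAU (His): third position 2-fold.
Codon 7 UGC (Cys): third position 2-fold.
Codon 8 CCU (Pro): third position 4-fold.
Four-fold degenerate third positions: 2.

2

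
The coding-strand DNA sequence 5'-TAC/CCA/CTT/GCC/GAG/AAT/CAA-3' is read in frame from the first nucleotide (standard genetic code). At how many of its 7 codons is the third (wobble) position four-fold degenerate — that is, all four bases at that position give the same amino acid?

Codon 1 TAC (Tyr): third position 2-fold.
Codon 2 CCA (Pro): third position 4-fold.
Codon 3 CTT (Leu): third position 4-fold.
Codon 4 GCC (Ala): third position 4-fold.
Codon 5 GAG (Glu): third position 2-fold.
Codon 6 AAT (Asn): third position 2-fold.
Codon 7 CAA (Gln): third position 2-fold.
Four-fold degenerate third positions: 3.

3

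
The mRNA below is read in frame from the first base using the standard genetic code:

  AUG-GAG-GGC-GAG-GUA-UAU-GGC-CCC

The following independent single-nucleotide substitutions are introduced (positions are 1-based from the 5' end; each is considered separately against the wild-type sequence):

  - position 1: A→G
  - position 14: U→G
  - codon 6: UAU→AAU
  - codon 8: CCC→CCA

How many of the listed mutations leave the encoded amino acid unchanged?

1

Codon 1: AUG (Met) → GUG (Val) — missense.
Codon 5: GUA (Val) → GGA (Gly) — missense.
Codon 6: UAU (Tyr) → AAU (Asn) — missense.
Codon 8: CCC (Pro) → CCA (Pro) — synonymous.
Synonymous: 1 of 4.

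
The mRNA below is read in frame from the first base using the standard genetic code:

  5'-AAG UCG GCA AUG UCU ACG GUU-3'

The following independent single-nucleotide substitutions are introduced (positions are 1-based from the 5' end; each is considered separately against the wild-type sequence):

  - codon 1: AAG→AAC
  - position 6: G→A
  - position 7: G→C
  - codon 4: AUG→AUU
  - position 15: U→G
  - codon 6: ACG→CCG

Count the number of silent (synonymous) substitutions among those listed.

Codon 1: AAG (Lys) → AAC (Asn) — missense.
Codon 2: UCG (Ser) → UCA (Ser) — synonymous.
Codon 3: GCA (Ala) → CCA (Pro) — missense.
Codon 4: AUG (Met) → AUU (Ile) — missense.
Codon 5: UCU (Ser) → UCG (Ser) — synonymous.
Codon 6: ACG (Thr) → CCG (Pro) — missense.
Synonymous: 2 of 6.

2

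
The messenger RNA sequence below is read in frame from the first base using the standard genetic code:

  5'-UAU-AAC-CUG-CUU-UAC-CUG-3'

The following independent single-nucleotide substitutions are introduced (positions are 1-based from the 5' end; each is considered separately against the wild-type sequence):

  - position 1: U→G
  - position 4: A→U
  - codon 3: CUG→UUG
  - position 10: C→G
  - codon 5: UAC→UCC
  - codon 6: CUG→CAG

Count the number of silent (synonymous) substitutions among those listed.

Codon 1: UAU (Tyr) → GAU (Asp) — missense.
Codon 2: AAC (Asn) → UAC (Tyr) — missense.
Codon 3: CUG (Leu) → UUG (Leu) — synonymous.
Codon 4: CUU (Leu) → GUU (Val) — missense.
Codon 5: UAC (Tyr) → UCC (Ser) — missense.
Codon 6: CUG (Leu) → CAG (Gln) — missense.
Synonymous: 1 of 6.

1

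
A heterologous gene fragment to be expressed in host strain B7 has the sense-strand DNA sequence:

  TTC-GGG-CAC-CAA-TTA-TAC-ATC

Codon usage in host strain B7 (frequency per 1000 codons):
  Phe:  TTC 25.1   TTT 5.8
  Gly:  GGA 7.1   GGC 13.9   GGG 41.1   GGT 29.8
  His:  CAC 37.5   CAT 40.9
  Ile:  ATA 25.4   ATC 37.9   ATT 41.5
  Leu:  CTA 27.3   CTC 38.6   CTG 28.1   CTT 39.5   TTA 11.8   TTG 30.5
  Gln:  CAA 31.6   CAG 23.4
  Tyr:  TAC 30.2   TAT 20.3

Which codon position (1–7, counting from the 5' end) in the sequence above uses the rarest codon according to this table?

Codon 1 TTC (Phe): 25.1 per 1000.
Codon 2 GGG (Gly): 41.1 per 1000.
Codon 3 CAC (His): 37.5 per 1000.
Codon 4 CAA (Gln): 31.6 per 1000.
Codon 5 TTA (Leu): 11.8 per 1000.
Codon 6 TAC (Tyr): 30.2 per 1000.
Codon 7 ATC (Ile): 37.9 per 1000.
Lowest frequency is 11.8 at codon 5.

5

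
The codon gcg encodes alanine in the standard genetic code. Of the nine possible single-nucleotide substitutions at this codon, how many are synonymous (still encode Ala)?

3

Position 1: none → 0 synonymous.
Position 2: none → 0 synonymous.
Position 3: GCU, GCC, GCA → 3 synonymous.
Total: 0 + 0 + 3 = 3.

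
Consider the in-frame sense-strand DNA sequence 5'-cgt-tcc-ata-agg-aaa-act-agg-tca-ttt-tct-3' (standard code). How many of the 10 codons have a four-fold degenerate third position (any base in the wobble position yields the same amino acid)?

Codon 1 CGT (Arg): third position 4-fold.
Codon 2 TCC (Ser): third position 4-fold.
Codon 3 ATA (Ile): third position 3-fold.
Codon 4 AGG (Arg): third position 2-fold.
Codon 5 AAA (Lys): third position 2-fold.
Codon 6 ACT (Thr): third position 4-fold.
Codon 7 AGG (Arg): third position 2-fold.
Codon 8 TCA (Ser): third position 4-fold.
Codon 9 TTT (Phe): third position 2-fold.
Codon 10 TCT (Ser): third position 4-fold.
Four-fold degenerate third positions: 5.

5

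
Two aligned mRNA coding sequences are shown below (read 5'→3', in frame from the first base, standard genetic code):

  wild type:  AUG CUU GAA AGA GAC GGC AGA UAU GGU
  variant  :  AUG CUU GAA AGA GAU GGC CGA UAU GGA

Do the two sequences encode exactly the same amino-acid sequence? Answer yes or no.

Codon 1: AUG Met / AUG Met — identical.
Codon 2: CUU Leu / CUU Leu — identical.
Codon 3: GAA Glu / GAA Glu — identical.
Codon 4: AGA Arg / AGA Arg — identical.
Codon 5: GAC Asp / GAU Asp — synonymous.
Codon 6: GGC Gly / GGC Gly — identical.
Codon 7: AGA Arg / CGA Arg — synonymous.
Codon 8: UAU Tyr / UAU Tyr — identical.
Codon 9: GGU Gly / GGA Gly — synonymous.
Nonsynonymous differences: 0 → same protein.

yes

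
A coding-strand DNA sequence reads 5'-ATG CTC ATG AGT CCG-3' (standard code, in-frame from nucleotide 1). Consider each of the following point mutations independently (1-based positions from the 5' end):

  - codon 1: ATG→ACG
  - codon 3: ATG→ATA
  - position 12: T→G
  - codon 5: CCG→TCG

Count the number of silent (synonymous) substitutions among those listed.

0

Codon 1: ATG (Met) → ACG (Thr) — missense.
Codon 3: ATG (Met) → ATA (Ile) — missense.
Codon 4: AGT (Ser) → AGG (Arg) — missense.
Codon 5: CCG (Pro) → TCG (Ser) — missense.
Synonymous: 0 of 4.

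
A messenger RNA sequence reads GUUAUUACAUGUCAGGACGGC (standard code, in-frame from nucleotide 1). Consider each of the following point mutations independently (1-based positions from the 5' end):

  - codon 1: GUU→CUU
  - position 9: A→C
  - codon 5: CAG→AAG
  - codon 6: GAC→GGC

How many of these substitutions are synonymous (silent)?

Codon 1: GUU (Val) → CUU (Leu) — missense.
Codon 3: ACA (Thr) → ACC (Thr) — synonymous.
Codon 5: CAG (Gln) → AAG (Lys) — missense.
Codon 6: GAC (Asp) → GGC (Gly) — missense.
Synonymous: 1 of 4.

1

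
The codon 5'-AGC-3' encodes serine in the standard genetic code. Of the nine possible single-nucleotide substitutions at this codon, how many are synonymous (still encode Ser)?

1

Position 1: none → 0 synonymous.
Position 2: none → 0 synonymous.
Position 3: AGT → 1 synonymous.
Total: 0 + 0 + 1 = 1.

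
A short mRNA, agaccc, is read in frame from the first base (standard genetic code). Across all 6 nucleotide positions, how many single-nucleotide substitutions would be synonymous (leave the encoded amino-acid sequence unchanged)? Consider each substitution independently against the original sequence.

5

Codon 1 (AGA, Arg): 2 synonymous substitutions.
Codon 2 (CCC, Pro): 3 synonymous substitutions.
Total: 2 + 3 = 5.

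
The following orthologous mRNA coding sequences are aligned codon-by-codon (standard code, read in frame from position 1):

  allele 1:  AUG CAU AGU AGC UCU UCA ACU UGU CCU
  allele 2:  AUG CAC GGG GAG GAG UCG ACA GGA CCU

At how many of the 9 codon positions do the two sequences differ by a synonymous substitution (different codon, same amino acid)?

3

Codon 1: AUG Met / AUG Met — identical.
Codon 2: CAU His / CAC His — synonymous.
Codon 3: AGU Ser / GGG Gly — nonsynonymous.
Codon 4: AGC Ser / GAG Glu — nonsynonymous.
Codon 5: UCU Ser / GAG Glu — nonsynonymous.
Codon 6: UCA Ser / UCG Ser — synonymous.
Codon 7: ACU Thr / ACA Thr — synonymous.
Codon 8: UGU Cys / GGA Gly — nonsynonymous.
Codon 9: CCU Pro / CCU Pro — identical.
Synonymous differences: 3.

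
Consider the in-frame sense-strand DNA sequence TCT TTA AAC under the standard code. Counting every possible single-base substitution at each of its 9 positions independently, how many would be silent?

6

Codon 1 (TCT, Ser): 3 synonymous substitutions.
Codon 2 (TTA, Leu): 2 synonymous substitutions.
Codon 3 (AAC, Asn): 1 synonymous substitution.
Total: 3 + 2 + 1 = 6.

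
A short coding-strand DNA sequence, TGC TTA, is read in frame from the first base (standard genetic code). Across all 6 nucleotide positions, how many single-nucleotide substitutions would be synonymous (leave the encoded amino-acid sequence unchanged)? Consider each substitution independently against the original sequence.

3

Codon 1 (TGC, Cys): 1 synonymous substitution.
Codon 2 (TTA, Leu): 2 synonymous substitutions.
Total: 1 + 2 = 3.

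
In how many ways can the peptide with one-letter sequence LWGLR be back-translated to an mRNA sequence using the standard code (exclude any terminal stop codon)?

864

Leu: 6 codons.
Trp: 1 codon.
Gly: 4 codons.
Leu: 6 codons.
Arg: 6 codons.
6 × 1 × 4 × 6 × 6 = 864.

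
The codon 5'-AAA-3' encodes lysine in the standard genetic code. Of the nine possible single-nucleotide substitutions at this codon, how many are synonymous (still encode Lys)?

1

Position 1: none → 0 synonymous.
Position 2: none → 0 synonymous.
Position 3: AAG → 1 synonymous.
Total: 0 + 0 + 1 = 1.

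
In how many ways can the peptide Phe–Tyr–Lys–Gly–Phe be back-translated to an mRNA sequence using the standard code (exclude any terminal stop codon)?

Phe: 2 codons.
Tyr: 2 codons.
Lys: 2 codons.
Gly: 4 codons.
Phe: 2 codons.
2 × 2 × 2 × 4 × 2 = 64.

64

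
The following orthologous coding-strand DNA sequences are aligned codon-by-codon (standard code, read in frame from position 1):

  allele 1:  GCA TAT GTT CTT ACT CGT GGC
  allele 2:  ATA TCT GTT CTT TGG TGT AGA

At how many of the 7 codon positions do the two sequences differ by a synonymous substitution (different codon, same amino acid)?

0

Codon 1: GCA Ala / ATA Ile — nonsynonymous.
Codon 2: TAT Tyr / TCT Ser — nonsynonymous.
Codon 3: GTT Val / GTT Val — identical.
Codon 4: CTT Leu / CTT Leu — identical.
Codon 5: ACT Thr / TGG Trp — nonsynonymous.
Codon 6: CGT Arg / TGT Cys — nonsynonymous.
Codon 7: GGC Gly / AGA Arg — nonsynonymous.
Synonymous differences: 0.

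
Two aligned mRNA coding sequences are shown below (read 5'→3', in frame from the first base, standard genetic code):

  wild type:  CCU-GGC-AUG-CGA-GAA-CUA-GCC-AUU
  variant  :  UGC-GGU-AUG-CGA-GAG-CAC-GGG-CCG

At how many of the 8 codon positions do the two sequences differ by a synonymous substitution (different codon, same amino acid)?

Codon 1: CCU Pro / UGC Cys — nonsynonymous.
Codon 2: GGC Gly / GGU Gly — synonymous.
Codon 3: AUG Met / AUG Met — identical.
Codon 4: CGA Arg / CGA Arg — identical.
Codon 5: GAA Glu / GAG Glu — synonymous.
Codon 6: CUA Leu / CAC His — nonsynonymous.
Codon 7: GCC Ala / GGG Gly — nonsynonymous.
Codon 8: AUU Ile / CCG Pro — nonsynonymous.
Synonymous differences: 2.

2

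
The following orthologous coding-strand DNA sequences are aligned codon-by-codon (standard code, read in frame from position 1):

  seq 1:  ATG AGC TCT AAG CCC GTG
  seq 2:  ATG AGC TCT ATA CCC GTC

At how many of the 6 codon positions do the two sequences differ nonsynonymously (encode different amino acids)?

Codon 1: ATG Met / ATG Met — identical.
Codon 2: AGC Ser / AGC Ser — identical.
Codon 3: TCT Ser / TCT Ser — identical.
Codon 4: AAG Lys / ATA Ile — nonsynonymous.
Codon 5: CCC Pro / CCC Pro — identical.
Codon 6: GTG Val / GTC Val — synonymous.
Nonsynonymous differences: 1.

1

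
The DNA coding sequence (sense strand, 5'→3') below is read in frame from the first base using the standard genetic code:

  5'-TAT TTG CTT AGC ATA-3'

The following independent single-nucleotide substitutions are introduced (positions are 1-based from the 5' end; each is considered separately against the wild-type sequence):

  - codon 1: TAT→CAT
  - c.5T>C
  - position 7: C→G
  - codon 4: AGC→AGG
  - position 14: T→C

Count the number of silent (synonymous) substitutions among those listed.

0

Codon 1: TAT (Tyr) → CAT (His) — missense.
Codon 2: TTG (Leu) → TCG (Ser) — missense.
Codon 3: CTT (Leu) → GTT (Val) — missense.
Codon 4: AGC (Ser) → AGG (Arg) — missense.
Codon 5: ATA (Ile) → ACA (Thr) — missense.
Synonymous: 0 of 5.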